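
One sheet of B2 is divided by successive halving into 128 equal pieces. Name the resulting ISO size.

B9

128 = 2^7, so 7 halving steps.
B2 → B3 → … → B9 after 7 steps.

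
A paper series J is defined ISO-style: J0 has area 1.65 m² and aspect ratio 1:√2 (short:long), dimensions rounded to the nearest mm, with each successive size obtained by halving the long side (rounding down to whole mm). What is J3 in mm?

Let J0's short side be w mm. w · w√2 = 1.65 m² = 1,650,000 mm², so w ≈ 1080.2 mm and w√2 ≈ 1527.6 mm → J0 = 1080 × 1528 mm.
J1: ⌊1528/2⌋ × 1080 = 764 × 1080 mm
J2: ⌊1080/2⌋ × 764 = 540 × 764 mm
J3: ⌊764/2⌋ × 540 = 382 × 540 mm

382 × 540 mm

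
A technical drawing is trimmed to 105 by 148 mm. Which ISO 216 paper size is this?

A6 (105 × 148 mm)

Aspect ratio 148/105 ≈ 1.410 — close to the ISO √2 ≈ 1.414.
In the A-series (A0 area = 1 m²): A6 = 105 × 148 mm.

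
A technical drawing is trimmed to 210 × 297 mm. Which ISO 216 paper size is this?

Aspect ratio 297/210 ≈ 1.414 — close to the ISO √2 ≈ 1.414.
In the A-series (A0 area = 1 m²): A4 = 210 × 297 mm.

A4 (210 × 297 mm)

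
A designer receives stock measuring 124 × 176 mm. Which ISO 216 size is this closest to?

Aspect ratio 176/124 ≈ 1.419 — close to the ISO √2 ≈ 1.414.
In the B-series (B0 = 1000 × 1414 mm): B6 = 125 × 176 mm.
Off by 1 mm total — nearest standard size.

B6 (125 × 176 mm)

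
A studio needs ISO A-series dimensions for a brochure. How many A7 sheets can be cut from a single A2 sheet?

Each ISO step halves the sheet: 1 × A2 → 2 × A3 → 4 × A4 → 8 × A5 → …
From A2 to A7 is 5 halving steps: 2^5 = 32.

32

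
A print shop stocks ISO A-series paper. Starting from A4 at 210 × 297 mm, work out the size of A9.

A5: ⌊297/2⌋ × 210 = 148 × 210 mm
A6: ⌊210/2⌋ × 148 = 105 × 148 mm
A7: ⌊148/2⌋ × 105 = 74 × 105 mm
A8: ⌊105/2⌋ × 74 = 52 × 74 mm
A9: ⌊74/2⌋ × 52 = 37 × 52 mm

37 × 52 mm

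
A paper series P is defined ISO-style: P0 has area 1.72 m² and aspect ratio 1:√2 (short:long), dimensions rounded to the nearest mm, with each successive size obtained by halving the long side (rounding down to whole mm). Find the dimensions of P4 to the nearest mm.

Let P0's short side be w mm. w · w√2 = 1.72 m² = 1,720,000 mm², so w ≈ 1102.8 mm and w√2 ≈ 1559.6 mm → P0 = 1103 × 1560 mm.
P1: ⌊1560/2⌋ × 1103 = 780 × 1103 mm
P2: ⌊1103/2⌋ × 780 = 551 × 780 mm
P3: ⌊780/2⌋ × 551 = 390 × 551 mm
P4: ⌊551/2⌋ × 390 = 275 × 390 mm

275 × 390 mm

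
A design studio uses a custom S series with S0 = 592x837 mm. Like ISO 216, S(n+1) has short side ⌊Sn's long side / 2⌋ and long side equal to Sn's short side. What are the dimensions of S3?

209 × 296 mm

S1 = 418 × 592 mm (from S0 by 1 halving).
S2: ⌊592/2⌋ × 418 = 296 × 418 mm
S3: ⌊418/2⌋ × 296 = 209 × 296 mm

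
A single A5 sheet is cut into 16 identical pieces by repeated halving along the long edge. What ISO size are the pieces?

16 = 2^4, so 4 halving steps.
A5 → A6 → … → A9 after 4 steps.

A9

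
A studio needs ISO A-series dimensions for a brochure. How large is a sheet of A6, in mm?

105 × 148 mm

A0 = 841 × 1189 mm (A0 has area 1 m², aspect 1:√2).
A1: ⌊1189/2⌋ × 841 = 594 × 841 mm
A2: ⌊841/2⌋ × 594 = 420 × 594 mm
A3: ⌊594/2⌋ × 420 = 297 × 420 mm
A4: ⌊420/2⌋ × 297 = 210 × 297 mm
A5: ⌊297/2⌋ × 210 = 148 × 210 mm
A6: ⌊210/2⌋ × 148 = 105 × 148 mm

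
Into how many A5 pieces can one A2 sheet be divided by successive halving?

A2 = 420 × 594 mm; A5 = 148 × 210 mm.
Each halving step doubles the count; 3 steps from A2 to A5.
2^3 = 8.

8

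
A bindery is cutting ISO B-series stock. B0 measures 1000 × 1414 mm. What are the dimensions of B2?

500 × 707 mm

B1: ⌊1414/2⌋ × 1000 = 707 × 1000 mm
B2: ⌊1000/2⌋ × 707 = 500 × 707 mm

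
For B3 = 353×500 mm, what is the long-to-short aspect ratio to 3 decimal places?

500 / 353 = 1.416
ISO 216 targets √2 ≈ 1.414; the +0.002 deviation is from mm rounding.

1.416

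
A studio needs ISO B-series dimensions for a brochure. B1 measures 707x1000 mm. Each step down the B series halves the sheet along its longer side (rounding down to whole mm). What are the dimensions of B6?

B2: ⌊1000/2⌋ × 707 = 500 × 707 mm
B3: ⌊707/2⌋ × 500 = 353 × 500 mm
B4: ⌊500/2⌋ × 353 = 250 × 353 mm
B5: ⌊353/2⌋ × 250 = 176 × 250 mm
B6: ⌊250/2⌋ × 176 = 125 × 176 mm

125 × 176 mm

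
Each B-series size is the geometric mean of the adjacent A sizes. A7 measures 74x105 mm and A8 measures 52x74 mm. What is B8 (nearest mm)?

Short side: √(74 · 52) = √3848 ≈ 62.0 → 62 mm
Long side: √(105 · 74) = √7770 ≈ 88.1 → 88 mm

62 × 88 mm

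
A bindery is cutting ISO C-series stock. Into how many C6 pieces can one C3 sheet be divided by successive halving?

Each ISO step halves the sheet: 1 × C3 → 2 × C4 → 4 × C5 → 8 × C6
From C3 to C6 is 3 halving steps: 2^3 = 8.

8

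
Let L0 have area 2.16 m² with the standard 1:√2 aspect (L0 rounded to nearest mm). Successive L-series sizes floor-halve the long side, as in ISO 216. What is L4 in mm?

309 × 437 mm

Let L0's short side be w mm. w · w√2 = 2.16 m² = 2,160,000 mm², so w ≈ 1235.9 mm and w√2 ≈ 1747.8 mm → L0 = 1236 × 1748 mm.
L1: ⌊1748/2⌋ × 1236 = 874 × 1236 mm
L2: ⌊1236/2⌋ × 874 = 618 × 874 mm
L3: ⌊874/2⌋ × 618 = 437 × 618 mm
L4: ⌊618/2⌋ × 437 = 309 × 437 mm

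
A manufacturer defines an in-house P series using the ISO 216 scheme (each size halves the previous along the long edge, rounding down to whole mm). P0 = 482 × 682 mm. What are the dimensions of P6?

P1: ⌊682/2⌋ × 482 = 341 × 482 mm
P2: ⌊482/2⌋ × 341 = 241 × 341 mm
P3: ⌊341/2⌋ × 241 = 170 × 241 mm
P4: ⌊241/2⌋ × 170 = 120 × 170 mm
P5: ⌊170/2⌋ × 120 = 85 × 120 mm
P6: ⌊120/2⌋ × 85 = 60 × 85 mm

60 × 85 mm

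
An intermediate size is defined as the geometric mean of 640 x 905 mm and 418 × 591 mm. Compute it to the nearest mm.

Short side: √(640 · 418) = √267520 ≈ 517.2 → 517 mm
Long side: √(905 · 591) = √534855 ≈ 731.3 → 731 mm

517 × 731 mm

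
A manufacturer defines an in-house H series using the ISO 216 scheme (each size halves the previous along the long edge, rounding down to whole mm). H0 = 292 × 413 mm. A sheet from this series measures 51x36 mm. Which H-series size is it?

H6

H0: 292 × 413 mm
H1: 206 × 292 mm
H2: 146 × 206 mm
H3: 103 × 146 mm
H4: 73 × 103 mm
H5: 51 × 73 mm
H6: 36 × 51 mm
H7: 25 × 36 mm
→ matches H6.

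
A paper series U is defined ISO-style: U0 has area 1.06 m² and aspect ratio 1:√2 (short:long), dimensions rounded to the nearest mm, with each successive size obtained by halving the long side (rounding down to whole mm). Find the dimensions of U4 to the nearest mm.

Let U0's short side be w mm. w · w√2 = 1.06 m² = 1,060,000 mm², so w ≈ 865.8 mm and w√2 ≈ 1224.4 mm → U0 = 866 × 1224 mm.
U1: ⌊1224/2⌋ × 866 = 612 × 866 mm
U2: ⌊866/2⌋ × 612 = 433 × 612 mm
U3: ⌊612/2⌋ × 433 = 306 × 433 mm
U4: ⌊433/2⌋ × 306 = 216 × 306 mm

216 × 306 mm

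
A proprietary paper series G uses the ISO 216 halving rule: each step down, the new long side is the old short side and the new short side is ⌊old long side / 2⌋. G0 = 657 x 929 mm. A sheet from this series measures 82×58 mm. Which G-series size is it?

G7

G0: 657 × 929 mm
G1: 464 × 657 mm
G2: 328 × 464 mm
G3: 232 × 328 mm
G4: 164 × 232 mm
G5: 116 × 164 mm
G6: 82 × 116 mm
G7: 58 × 82 mm
G8: 41 × 58 mm
→ matches G7.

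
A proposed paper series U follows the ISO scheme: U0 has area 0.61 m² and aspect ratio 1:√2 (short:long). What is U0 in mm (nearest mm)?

Let the short side be w mm. Then w · w√2 = 0.61 m² = 610,000 mm².
w² = 610,000/√2, so w ≈ 656.8 mm; long side = w√2 ≈ 928.8 mm.

657 × 929 mm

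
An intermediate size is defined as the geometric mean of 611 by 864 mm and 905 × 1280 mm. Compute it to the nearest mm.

Short side: √(611 · 905) = √552955 ≈ 743.6 → 744 mm
Long side: √(864 · 1280) = √1105920 ≈ 1051.6 → 1052 mm

744 × 1052 mm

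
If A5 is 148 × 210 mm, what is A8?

52 × 74 mm

A6: ⌊210/2⌋ × 148 = 105 × 148 mm
A7: ⌊148/2⌋ × 105 = 74 × 105 mm
A8: ⌊105/2⌋ × 74 = 52 × 74 mm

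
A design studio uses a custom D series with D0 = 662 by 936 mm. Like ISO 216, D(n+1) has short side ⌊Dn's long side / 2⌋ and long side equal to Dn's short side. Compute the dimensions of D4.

165 × 234 mm

D1: ⌊936/2⌋ × 662 = 468 × 662 mm
D2: ⌊662/2⌋ × 468 = 331 × 468 mm
D3: ⌊468/2⌋ × 331 = 234 × 331 mm
D4: ⌊331/2⌋ × 234 = 165 × 234 mm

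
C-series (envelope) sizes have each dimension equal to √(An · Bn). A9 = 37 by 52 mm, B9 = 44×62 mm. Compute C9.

Short side: √(37 · 44) = √1628 ≈ 40.3 → 40 mm
Long side: √(52 · 62) = √3224 ≈ 56.8 → 57 mm

40 × 57 mm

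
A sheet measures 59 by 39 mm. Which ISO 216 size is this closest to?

C9 (40 × 57 mm)

Aspect ratio 59/39 ≈ 1.513 (ISO target is √2 ≈ 1.414).
In the C-series (envelope sizes, between A and B): C9 = 40 × 57 mm.
Off by 3 mm total — nearest standard size.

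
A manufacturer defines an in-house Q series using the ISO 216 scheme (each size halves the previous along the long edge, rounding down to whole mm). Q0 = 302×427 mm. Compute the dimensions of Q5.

53 × 75 mm

Q1: ⌊427/2⌋ × 302 = 213 × 302 mm
Q2: ⌊302/2⌋ × 213 = 151 × 213 mm
Q3: ⌊213/2⌋ × 151 = 106 × 151 mm
Q4: ⌊151/2⌋ × 106 = 75 × 106 mm
Q5: ⌊106/2⌋ × 75 = 53 × 75 mm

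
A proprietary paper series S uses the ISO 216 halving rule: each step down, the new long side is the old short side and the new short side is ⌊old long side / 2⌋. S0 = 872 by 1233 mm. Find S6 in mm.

S1 = 616 × 872 mm (from S0 by 1 halving).
S2: ⌊872/2⌋ × 616 = 436 × 616 mm
S3: ⌊616/2⌋ × 436 = 308 × 436 mm
S4: ⌊436/2⌋ × 308 = 218 × 308 mm
S5: ⌊308/2⌋ × 218 = 154 × 218 mm
S6: ⌊218/2⌋ × 154 = 109 × 154 mm

109 × 154 mm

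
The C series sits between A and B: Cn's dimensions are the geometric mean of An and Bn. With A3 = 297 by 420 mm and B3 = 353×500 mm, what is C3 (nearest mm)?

324 × 458 mm

Short side: √(297 · 353) = √104841 ≈ 323.8 → 324 mm
Long side: √(420 · 500) = √210000 ≈ 458.3 → 458 mm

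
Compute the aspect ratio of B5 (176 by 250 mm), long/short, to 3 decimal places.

250 / 176 = 1.420
ISO 216 targets √2 ≈ 1.414; the +0.006 deviation is from mm rounding.

1.420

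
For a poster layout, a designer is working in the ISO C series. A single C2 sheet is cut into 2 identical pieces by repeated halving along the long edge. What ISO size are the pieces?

2 = 2^1, so 1 halving step.
C2 → C3 → … → C3 after 1 step.

C3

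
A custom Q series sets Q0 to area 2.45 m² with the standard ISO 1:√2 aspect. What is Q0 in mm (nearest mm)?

1316 × 1861 mm

Let the short side be w mm. Then w · w√2 = 2.45 m² = 2,450,000 mm².
w² = 2,450,000/√2, so w ≈ 1316.2 mm; long side = w√2 ≈ 1861.4 mm.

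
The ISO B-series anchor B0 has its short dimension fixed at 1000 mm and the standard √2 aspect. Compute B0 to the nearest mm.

Short side = 1000 mm; long side = 1000√2 ≈ 1414.2 mm.

1000 × 1414 mm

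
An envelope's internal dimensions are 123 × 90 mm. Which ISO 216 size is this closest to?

Aspect ratio 123/90 ≈ 1.367 (ISO target is √2 ≈ 1.414).
In the B-series (B0 = 1000 × 1414 mm): B7 = 88 × 125 mm.
Off by 4 mm total — nearest standard size.

B7 (88 × 125 mm)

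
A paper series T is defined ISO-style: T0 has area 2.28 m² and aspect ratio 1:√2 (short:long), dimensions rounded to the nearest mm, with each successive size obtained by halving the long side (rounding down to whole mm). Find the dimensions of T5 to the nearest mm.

224 × 317 mm

Let T0's short side be w mm. w · w√2 = 2.28 m² = 2,280,000 mm², so w ≈ 1269.7 mm and w√2 ≈ 1795.7 mm → T0 = 1270 × 1796 mm.
T1: ⌊1796/2⌋ × 1270 = 898 × 1270 mm
T2: ⌊1270/2⌋ × 898 = 635 × 898 mm
T3: ⌊898/2⌋ × 635 = 449 × 635 mm
T4: ⌊635/2⌋ × 449 = 317 × 449 mm
T5: ⌊449/2⌋ × 317 = 224 × 317 mm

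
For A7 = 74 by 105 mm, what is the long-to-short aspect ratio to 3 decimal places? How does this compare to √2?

105 / 74 = 1.419
ISO 216 targets √2 ≈ 1.414; the +0.005 deviation is from mm rounding.

1.419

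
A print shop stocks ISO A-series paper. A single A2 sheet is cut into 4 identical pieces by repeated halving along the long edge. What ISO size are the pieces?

A4

4 = 2^2, so 2 halving steps.
A2 → A3 → … → A4 after 2 steps.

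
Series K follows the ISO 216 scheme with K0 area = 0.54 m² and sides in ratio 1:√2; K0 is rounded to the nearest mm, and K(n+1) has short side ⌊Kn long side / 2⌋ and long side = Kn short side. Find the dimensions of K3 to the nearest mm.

218 × 309 mm

Let K0's short side be w mm. w · w√2 = 0.54 m² = 540,000 mm², so w ≈ 617.9 mm and w√2 ≈ 873.9 mm → K0 = 618 × 874 mm.
K1: ⌊874/2⌋ × 618 = 437 × 618 mm
K2: ⌊618/2⌋ × 437 = 309 × 437 mm
K3: ⌊437/2⌋ × 309 = 218 × 309 mm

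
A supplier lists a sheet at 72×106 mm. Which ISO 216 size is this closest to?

Aspect ratio 106/72 ≈ 1.472 (ISO target is √2 ≈ 1.414).
In the A-series (A0 area = 1 m²): A7 = 74 × 105 mm.
Off by 3 mm total — nearest standard size.

A7 (74 × 105 mm)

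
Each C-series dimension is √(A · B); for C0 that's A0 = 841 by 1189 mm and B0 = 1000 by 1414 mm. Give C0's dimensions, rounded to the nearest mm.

Short: √(841 · 1000) = √841000 ≈ 917.1 mm.
Long: √(1189 · 1414) = √1681246 ≈ 1296.6 mm.

917 × 1297 mm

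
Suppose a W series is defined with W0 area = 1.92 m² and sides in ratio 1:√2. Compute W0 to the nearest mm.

Let the short side be w mm. Then w · w√2 = 1.92 m² = 1,920,000 mm².
w² = 1,920,000/√2, so w ≈ 1165.2 mm; long side = w√2 ≈ 1647.8 mm.

1165 × 1648 mm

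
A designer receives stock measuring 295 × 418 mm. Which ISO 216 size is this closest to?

A3 (297 × 420 mm)

Aspect ratio 418/295 ≈ 1.417 — close to the ISO √2 ≈ 1.414.
In the A-series (A0 area = 1 m²): A3 = 297 × 420 mm.
Off by 4 mm total — nearest standard size.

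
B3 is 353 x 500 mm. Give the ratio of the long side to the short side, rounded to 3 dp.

1.416

500 / 353 = 1.416
ISO 216 targets √2 ≈ 1.414; the +0.002 deviation is from mm rounding.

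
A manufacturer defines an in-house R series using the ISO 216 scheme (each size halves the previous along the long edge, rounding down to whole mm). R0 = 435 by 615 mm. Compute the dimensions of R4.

108 × 153 mm

R1: ⌊615/2⌋ × 435 = 307 × 435 mm
R2: ⌊435/2⌋ × 307 = 217 × 307 mm
R3: ⌊307/2⌋ × 217 = 153 × 217 mm
R4: ⌊217/2⌋ × 153 = 108 × 153 mm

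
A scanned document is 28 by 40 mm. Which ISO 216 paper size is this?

C10 (28 × 40 mm)

Aspect ratio 40/28 ≈ 1.429 — close to the ISO √2 ≈ 1.414.
In the C-series (envelope sizes, between A and B): C10 = 28 × 40 mm.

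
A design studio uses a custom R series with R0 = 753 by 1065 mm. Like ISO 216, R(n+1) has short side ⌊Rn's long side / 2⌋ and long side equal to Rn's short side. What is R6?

R1 = 532 × 753 mm (from R0 by 1 halving).
R2: ⌊753/2⌋ × 532 = 376 × 532 mm
R3: ⌊532/2⌋ × 376 = 266 × 376 mm
R4: ⌊376/2⌋ × 266 = 188 × 266 mm
R5: ⌊266/2⌋ × 188 = 133 × 188 mm
R6: ⌊188/2⌋ × 133 = 94 × 133 mm

94 × 133 mm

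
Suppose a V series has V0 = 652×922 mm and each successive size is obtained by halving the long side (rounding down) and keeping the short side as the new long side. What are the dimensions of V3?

230 × 326 mm

V1: ⌊922/2⌋ × 652 = 461 × 652 mm
V2: ⌊652/2⌋ × 461 = 326 × 461 mm
V3: ⌊461/2⌋ × 326 = 230 × 326 mm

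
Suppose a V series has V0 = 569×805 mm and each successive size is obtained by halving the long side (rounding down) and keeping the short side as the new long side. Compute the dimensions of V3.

201 × 284 mm

V1: ⌊805/2⌋ × 569 = 402 × 569 mm
V2: ⌊569/2⌋ × 402 = 284 × 402 mm
V3: ⌊402/2⌋ × 284 = 201 × 284 mm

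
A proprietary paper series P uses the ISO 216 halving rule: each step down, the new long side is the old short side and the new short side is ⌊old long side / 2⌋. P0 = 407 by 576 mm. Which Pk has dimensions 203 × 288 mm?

P2

P0: 407 × 576 mm
P1: 288 × 407 mm
P2: 203 × 288 mm
P3: 144 × 203 mm
→ matches P2.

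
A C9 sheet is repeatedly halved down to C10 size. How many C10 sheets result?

2

Each ISO step halves the sheet: 1 × C9 → 2 × C10
From C9 to C10 is 1 halving step: 2^1 = 2.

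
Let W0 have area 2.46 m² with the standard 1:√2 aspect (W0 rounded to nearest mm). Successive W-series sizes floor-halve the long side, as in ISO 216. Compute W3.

Let W0's short side be w mm. w · w√2 = 2.46 m² = 2,460,000 mm², so w ≈ 1318.9 mm and w√2 ≈ 1865.2 mm → W0 = 1319 × 1865 mm.
W1: ⌊1865/2⌋ × 1319 = 932 × 1319 mm
W2: ⌊1319/2⌋ × 932 = 659 × 932 mm
W3: ⌊932/2⌋ × 659 = 466 × 659 mm

466 × 659 mm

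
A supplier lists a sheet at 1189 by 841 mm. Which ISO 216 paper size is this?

Aspect ratio 1189/841 ≈ 1.414 — close to the ISO √2 ≈ 1.414.
In the A-series (A0 area = 1 m²): A0 = 841 × 1189 mm.

A0 (841 × 1189 mm)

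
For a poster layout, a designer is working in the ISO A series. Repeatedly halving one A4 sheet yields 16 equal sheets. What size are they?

A8

16 = 2^4, so 4 halving steps.
A4 → A5 → … → A8 after 4 steps.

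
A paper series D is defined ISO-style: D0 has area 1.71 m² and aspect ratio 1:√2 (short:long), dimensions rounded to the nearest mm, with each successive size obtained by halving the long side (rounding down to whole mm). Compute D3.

Let D0's short side be w mm. w · w√2 = 1.71 m² = 1,710,000 mm², so w ≈ 1099.6 mm and w√2 ≈ 1555.1 mm → D0 = 1100 × 1555 mm.
D1: ⌊1555/2⌋ × 1100 = 777 × 1100 mm
D2: ⌊1100/2⌋ × 777 = 550 × 777 mm
D3: ⌊777/2⌋ × 550 = 388 × 550 mm

388 × 550 mm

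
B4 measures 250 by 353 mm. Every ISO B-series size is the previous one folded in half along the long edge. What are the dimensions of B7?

88 × 125 mm

B5: ⌊353/2⌋ × 250 = 176 × 250 mm
B6: ⌊250/2⌋ × 176 = 125 × 176 mm
B7: ⌊176/2⌋ × 125 = 88 × 125 mm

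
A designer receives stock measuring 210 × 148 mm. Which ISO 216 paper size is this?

A5 (148 × 210 mm)

Aspect ratio 210/148 ≈ 1.419 — close to the ISO √2 ≈ 1.414.
In the A-series (A0 area = 1 m²): A5 = 148 × 210 mm.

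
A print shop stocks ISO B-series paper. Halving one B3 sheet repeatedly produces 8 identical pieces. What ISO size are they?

B6

8 = 2^3, so 3 halving steps.
B3 → B4 → … → B6 after 3 steps.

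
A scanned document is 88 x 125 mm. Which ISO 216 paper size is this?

Aspect ratio 125/88 ≈ 1.420 — close to the ISO √2 ≈ 1.414.
In the B-series (B0 = 1000 × 1414 mm): B7 = 88 × 125 mm.

B7 (88 × 125 mm)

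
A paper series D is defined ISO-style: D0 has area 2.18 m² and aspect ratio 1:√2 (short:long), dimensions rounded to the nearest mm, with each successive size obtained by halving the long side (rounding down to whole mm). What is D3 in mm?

Let D0's short side be w mm. w · w√2 = 2.18 m² = 2,180,000 mm², so w ≈ 1241.6 mm and w√2 ≈ 1755.8 mm → D0 = 1242 × 1756 mm.
D1: ⌊1756/2⌋ × 1242 = 878 × 1242 mm
D2: ⌊1242/2⌋ × 878 = 621 × 878 mm
D3: ⌊878/2⌋ × 621 = 439 × 621 mm

439 × 621 mm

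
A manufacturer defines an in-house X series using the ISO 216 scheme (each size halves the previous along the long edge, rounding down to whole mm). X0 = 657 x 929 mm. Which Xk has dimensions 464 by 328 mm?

X2

X0: 657 × 929 mm
X1: 464 × 657 mm
X2: 328 × 464 mm
X3: 232 × 328 mm
→ matches X2.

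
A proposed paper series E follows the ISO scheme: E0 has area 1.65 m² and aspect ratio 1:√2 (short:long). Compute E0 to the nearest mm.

Let the short side be w mm. Then w · w√2 = 1.65 m² = 1,650,000 mm².
w² = 1,650,000/√2, so w ≈ 1080.2 mm; long side = w√2 ≈ 1527.6 mm.

1080 × 1528 mm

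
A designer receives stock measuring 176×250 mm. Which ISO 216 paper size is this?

Aspect ratio 250/176 ≈ 1.420 — close to the ISO √2 ≈ 1.414.
In the B-series (B0 = 1000 × 1414 mm): B5 = 176 × 250 mm.

B5 (176 × 250 mm)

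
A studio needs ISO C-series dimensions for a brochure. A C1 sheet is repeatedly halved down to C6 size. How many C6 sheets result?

C1 = 648 × 917 mm; C6 = 114 × 162 mm.
Each halving step doubles the count; 5 steps from C1 to C6.
2^5 = 32.

32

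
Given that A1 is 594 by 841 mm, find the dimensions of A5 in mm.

148 × 210 mm

A2: ⌊841/2⌋ × 594 = 420 × 594 mm
A3: ⌊594/2⌋ × 420 = 297 × 420 mm
A4: ⌊420/2⌋ × 297 = 210 × 297 mm
A5: ⌊297/2⌋ × 210 = 148 × 210 mm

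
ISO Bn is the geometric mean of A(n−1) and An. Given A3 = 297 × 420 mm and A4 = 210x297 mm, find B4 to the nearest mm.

Short side: √(297 · 210) = √62370 ≈ 249.7 → 250 mm
Long side: √(420 · 297) = √124740 ≈ 353.2 → 353 mm

250 × 353 mm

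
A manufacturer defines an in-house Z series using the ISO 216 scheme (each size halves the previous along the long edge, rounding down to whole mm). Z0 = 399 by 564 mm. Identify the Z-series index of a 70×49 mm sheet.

Z6

Z0: 399 × 564 mm
Z1: 282 × 399 mm
Z2: 199 × 282 mm
Z3: 141 × 199 mm
Z4: 99 × 141 mm
Z5: 70 × 99 mm
Z6: 49 × 70 mm
Z7: 35 × 49 mm
→ matches Z6.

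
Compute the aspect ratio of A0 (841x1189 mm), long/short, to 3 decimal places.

1189 / 841 = 1.414
Matches √2 ≈ 1.414 — the ISO 216 defining ratio.

1.414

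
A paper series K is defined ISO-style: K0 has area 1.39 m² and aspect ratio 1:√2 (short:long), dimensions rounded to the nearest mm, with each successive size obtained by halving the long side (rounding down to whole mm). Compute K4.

Let K0's short side be w mm. w · w√2 = 1.39 m² = 1,390,000 mm², so w ≈ 991.4 mm and w√2 ≈ 1402.1 mm → K0 = 991 × 1402 mm.
K1: ⌊1402/2⌋ × 991 = 701 × 991 mm
K2: ⌊991/2⌋ × 701 = 495 × 701 mm
K3: ⌊701/2⌋ × 495 = 350 × 495 mm
K4: ⌊495/2⌋ × 350 = 247 × 350 mm

247 × 350 mm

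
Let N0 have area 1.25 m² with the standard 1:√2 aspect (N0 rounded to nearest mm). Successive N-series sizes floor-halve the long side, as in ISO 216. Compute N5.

166 × 235 mm

Let N0's short side be w mm. w · w√2 = 1.25 m² = 1,250,000 mm², so w ≈ 940.2 mm and w√2 ≈ 1329.6 mm → N0 = 940 × 1330 mm.
N1: ⌊1330/2⌋ × 940 = 665 × 940 mm
N2: ⌊940/2⌋ × 665 = 470 × 665 mm
N3: ⌊665/2⌋ × 470 = 332 × 470 mm
N4: ⌊470/2⌋ × 332 = 235 × 332 mm
N5: ⌊332/2⌋ × 235 = 166 × 235 mm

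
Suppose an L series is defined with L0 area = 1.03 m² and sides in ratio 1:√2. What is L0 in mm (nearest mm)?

Let the short side be w mm. Then w · w√2 = 1.03 m² = 1,030,000 mm².
w² = 1,030,000/√2, so w ≈ 853.4 mm; long side = w√2 ≈ 1206.9 mm.

853 × 1207 mm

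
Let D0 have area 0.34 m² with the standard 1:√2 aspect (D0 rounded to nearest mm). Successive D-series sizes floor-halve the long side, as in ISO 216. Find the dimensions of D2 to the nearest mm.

245 × 346 mm

Let D0's short side be w mm. w · w√2 = 0.34 m² = 340,000 mm², so w ≈ 490.3 mm and w√2 ≈ 693.4 mm → D0 = 490 × 693 mm.
D1: ⌊693/2⌋ × 490 = 346 × 490 mm
D2: ⌊490/2⌋ × 346 = 245 × 346 mm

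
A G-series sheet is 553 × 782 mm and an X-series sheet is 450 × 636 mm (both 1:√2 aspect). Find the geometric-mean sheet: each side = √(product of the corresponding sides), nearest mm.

Short side: √(553 · 450) = √248850 ≈ 498.8 → 499 mm
Long side: √(782 · 636) = √497352 ≈ 705.2 → 705 mm

499 × 705 mm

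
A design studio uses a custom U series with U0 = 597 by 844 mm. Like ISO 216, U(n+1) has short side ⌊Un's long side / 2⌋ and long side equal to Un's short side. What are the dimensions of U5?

U1: ⌊844/2⌋ × 597 = 422 × 597 mm
U2: ⌊597/2⌋ × 422 = 298 × 422 mm
U3: ⌊422/2⌋ × 298 = 211 × 298 mm
U4: ⌊298/2⌋ × 211 = 149 × 211 mm
U5: ⌊211/2⌋ × 149 = 105 × 149 mm

105 × 149 mm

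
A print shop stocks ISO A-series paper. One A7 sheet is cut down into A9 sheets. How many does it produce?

Each ISO step halves the sheet: 1 × A7 → 2 × A8 → 4 × A9
From A7 to A9 is 2 halving steps: 2^2 = 4.

4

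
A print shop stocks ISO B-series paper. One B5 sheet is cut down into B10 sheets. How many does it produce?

32

B5 = 176 × 250 mm; B10 = 31 × 44 mm.
Each halving step doubles the count; 5 steps from B5 to B10.
2^5 = 32.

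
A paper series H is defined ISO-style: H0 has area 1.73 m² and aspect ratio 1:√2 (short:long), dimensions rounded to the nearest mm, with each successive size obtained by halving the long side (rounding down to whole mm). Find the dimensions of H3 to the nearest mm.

Let H0's short side be w mm. w · w√2 = 1.73 m² = 1,730,000 mm², so w ≈ 1106.0 mm and w√2 ≈ 1564.2 mm → H0 = 1106 × 1564 mm.
H1: ⌊1564/2⌋ × 1106 = 782 × 1106 mm
H2: ⌊1106/2⌋ × 782 = 553 × 782 mm
H3: ⌊782/2⌋ × 553 = 391 × 553 mm

391 × 553 mm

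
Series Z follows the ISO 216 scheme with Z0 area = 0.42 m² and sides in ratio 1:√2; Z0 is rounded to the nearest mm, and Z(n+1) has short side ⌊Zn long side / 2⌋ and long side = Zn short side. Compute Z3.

Let Z0's short side be w mm. w · w√2 = 0.42 m² = 420,000 mm², so w ≈ 545.0 mm and w√2 ≈ 770.7 mm → Z0 = 545 × 771 mm.
Z1: ⌊771/2⌋ × 545 = 385 × 545 mm
Z2: ⌊545/2⌋ × 385 = 272 × 385 mm
Z3: ⌊385/2⌋ × 272 = 192 × 272 mm

192 × 272 mm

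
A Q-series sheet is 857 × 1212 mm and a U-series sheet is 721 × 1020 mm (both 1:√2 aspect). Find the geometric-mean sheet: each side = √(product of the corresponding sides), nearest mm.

Short side: √(857 · 721) = √617897 ≈ 786.1 → 786 mm
Long side: √(1212 · 1020) = √1236240 ≈ 1111.9 → 1112 mm

786 × 1112 mm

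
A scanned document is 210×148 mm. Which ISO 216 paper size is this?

Aspect ratio 210/148 ≈ 1.419 — close to the ISO √2 ≈ 1.414.
In the A-series (A0 area = 1 m²): A5 = 148 × 210 mm.

A5 (148 × 210 mm)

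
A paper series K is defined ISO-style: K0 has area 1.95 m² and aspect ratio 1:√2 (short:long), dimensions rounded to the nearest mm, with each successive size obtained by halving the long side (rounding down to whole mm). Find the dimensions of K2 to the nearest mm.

587 × 830 mm

Let K0's short side be w mm. w · w√2 = 1.95 m² = 1,950,000 mm², so w ≈ 1174.2 mm and w√2 ≈ 1660.6 mm → K0 = 1174 × 1661 mm.
K1: ⌊1661/2⌋ × 1174 = 830 × 1174 mm
K2: ⌊1174/2⌋ × 830 = 587 × 830 mm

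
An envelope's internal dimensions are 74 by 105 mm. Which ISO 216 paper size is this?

A7 (74 × 105 mm)

Aspect ratio 105/74 ≈ 1.419 — close to the ISO √2 ≈ 1.414.
In the A-series (A0 area = 1 m²): A7 = 74 × 105 mm.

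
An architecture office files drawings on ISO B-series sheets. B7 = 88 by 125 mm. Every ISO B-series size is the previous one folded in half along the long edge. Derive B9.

44 × 62 mm

B8: ⌊125/2⌋ × 88 = 62 × 88 mm
B9: ⌊88/2⌋ × 62 = 44 × 62 mm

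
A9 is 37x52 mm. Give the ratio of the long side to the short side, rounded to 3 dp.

52 / 37 = 1.405
ISO 216 targets √2 ≈ 1.414; the -0.009 deviation is from mm rounding.

1.405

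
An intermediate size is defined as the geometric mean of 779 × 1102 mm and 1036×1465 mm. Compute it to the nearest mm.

Short side: √(779 · 1036) = √807044 ≈ 898.4 → 898 mm
Long side: √(1102 · 1465) = √1614430 ≈ 1270.6 → 1271 mm

898 × 1271 mm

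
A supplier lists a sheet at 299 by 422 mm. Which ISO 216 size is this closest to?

A3 (297 × 420 mm)

Aspect ratio 422/299 ≈ 1.411 — close to the ISO √2 ≈ 1.414.
In the A-series (A0 area = 1 m²): A3 = 297 × 420 mm.
Off by 4 mm total — nearest standard size.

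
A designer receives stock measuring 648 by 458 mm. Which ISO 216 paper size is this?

C2 (458 × 648 mm)

Aspect ratio 648/458 ≈ 1.415 — close to the ISO √2 ≈ 1.414.
In the C-series (envelope sizes, between A and B): C2 = 458 × 648 mm.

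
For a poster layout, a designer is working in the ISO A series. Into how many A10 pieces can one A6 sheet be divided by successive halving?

16

Each ISO step halves the sheet: 1 × A6 → 2 × A7 → 4 × A8 → 8 × A9 → …
From A6 to A10 is 4 halving steps: 2^4 = 16.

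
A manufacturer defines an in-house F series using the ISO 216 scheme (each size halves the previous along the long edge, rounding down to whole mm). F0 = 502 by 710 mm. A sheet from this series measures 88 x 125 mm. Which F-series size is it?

F5

F0: 502 × 710 mm
F1: 355 × 502 mm
F2: 251 × 355 mm
F3: 177 × 251 mm
F4: 125 × 177 mm
F5: 88 × 125 mm
F6: 62 × 88 mm
→ matches F5.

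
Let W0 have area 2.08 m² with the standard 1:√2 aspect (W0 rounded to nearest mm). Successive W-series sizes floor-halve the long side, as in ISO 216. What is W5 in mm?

Let W0's short side be w mm. w · w√2 = 2.08 m² = 2,080,000 mm², so w ≈ 1212.8 mm and w√2 ≈ 1715.1 mm → W0 = 1213 × 1715 mm.
W1: ⌊1715/2⌋ × 1213 = 857 × 1213 mm
W2: ⌊1213/2⌋ × 857 = 606 × 857 mm
W3: ⌊857/2⌋ × 606 = 428 × 606 mm
W4: ⌊606/2⌋ × 428 = 303 × 428 mm
W5: ⌊428/2⌋ × 303 = 214 × 303 mm

214 × 303 mm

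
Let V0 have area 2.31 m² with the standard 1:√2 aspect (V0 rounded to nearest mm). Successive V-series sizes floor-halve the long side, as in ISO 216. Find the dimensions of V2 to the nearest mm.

639 × 903 mm

Let V0's short side be w mm. w · w√2 = 2.31 m² = 2,310,000 mm², so w ≈ 1278.1 mm and w√2 ≈ 1807.4 mm → V0 = 1278 × 1807 mm.
V1: ⌊1807/2⌋ × 1278 = 903 × 1278 mm
V2: ⌊1278/2⌋ × 903 = 639 × 903 mm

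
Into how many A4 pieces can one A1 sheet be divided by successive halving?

Each ISO step halves the sheet: 1 × A1 → 2 × A2 → 4 × A3 → 8 × A4
From A1 to A4 is 3 halving steps: 2^3 = 8.

8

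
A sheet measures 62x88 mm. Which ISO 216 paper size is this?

Aspect ratio 88/62 ≈ 1.419 — close to the ISO √2 ≈ 1.414.
In the B-series (B0 = 1000 × 1414 mm): B8 = 62 × 88 mm.

B8 (62 × 88 mm)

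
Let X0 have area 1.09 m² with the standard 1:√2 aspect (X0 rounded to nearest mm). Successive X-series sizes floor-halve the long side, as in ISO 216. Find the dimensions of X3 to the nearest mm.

Let X0's short side be w mm. w · w√2 = 1.09 m² = 1,090,000 mm², so w ≈ 877.9 mm and w√2 ≈ 1241.6 mm → X0 = 878 × 1242 mm.
X1: ⌊1242/2⌋ × 878 = 621 × 878 mm
X2: ⌊878/2⌋ × 621 = 439 × 621 mm
X3: ⌊621/2⌋ × 439 = 310 × 439 mm

310 × 439 mm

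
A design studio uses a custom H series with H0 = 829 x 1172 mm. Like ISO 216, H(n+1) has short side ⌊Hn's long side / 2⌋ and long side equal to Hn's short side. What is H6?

103 × 146 mm

H1: ⌊1172/2⌋ × 829 = 586 × 829 mm
H2: ⌊829/2⌋ × 586 = 414 × 586 mm
H3: ⌊586/2⌋ × 414 = 293 × 414 mm
H4: ⌊414/2⌋ × 293 = 207 × 293 mm
H5: ⌊293/2⌋ × 207 = 146 × 207 mm
H6: ⌊207/2⌋ × 146 = 103 × 146 mm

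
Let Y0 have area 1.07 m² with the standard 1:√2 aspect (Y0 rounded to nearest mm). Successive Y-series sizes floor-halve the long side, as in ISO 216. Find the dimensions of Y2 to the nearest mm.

435 × 615 mm

Let Y0's short side be w mm. w · w√2 = 1.07 m² = 1,070,000 mm², so w ≈ 869.8 mm and w√2 ≈ 1230.1 mm → Y0 = 870 × 1230 mm.
Y1: ⌊1230/2⌋ × 870 = 615 × 870 mm
Y2: ⌊870/2⌋ × 615 = 435 × 615 mm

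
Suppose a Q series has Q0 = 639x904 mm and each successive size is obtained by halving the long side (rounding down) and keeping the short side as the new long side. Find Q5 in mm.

113 × 159 mm

Q1: ⌊904/2⌋ × 639 = 452 × 639 mm
Q2: ⌊639/2⌋ × 452 = 319 × 452 mm
Q3: ⌊452/2⌋ × 319 = 226 × 319 mm
Q4: ⌊319/2⌋ × 226 = 159 × 226 mm
Q5: ⌊226/2⌋ × 159 = 113 × 159 mm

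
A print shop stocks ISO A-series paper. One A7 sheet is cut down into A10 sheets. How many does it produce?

Each ISO step halves the sheet: 1 × A7 → 2 × A8 → 4 × A9 → 8 × A10
From A7 to A10 is 3 halving steps: 2^3 = 8.

8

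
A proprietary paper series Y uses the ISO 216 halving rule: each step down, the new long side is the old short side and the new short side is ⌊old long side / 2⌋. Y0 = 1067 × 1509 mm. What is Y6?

Y1: ⌊1509/2⌋ × 1067 = 754 × 1067 mm
Y2: ⌊1067/2⌋ × 754 = 533 × 754 mm
Y3: ⌊754/2⌋ × 533 = 377 × 533 mm
Y4: ⌊533/2⌋ × 377 = 266 × 377 mm
Y5: ⌊377/2⌋ × 266 = 188 × 266 mm
Y6: ⌊266/2⌋ × 188 = 133 × 188 mm

133 × 188 mm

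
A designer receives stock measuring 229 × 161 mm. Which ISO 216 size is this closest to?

C5 (162 × 229 mm)

Aspect ratio 229/161 ≈ 1.422 — close to the ISO √2 ≈ 1.414.
In the C-series (envelope sizes, between A and B): C5 = 162 × 229 mm.
Off by 1 mm total — nearest standard size.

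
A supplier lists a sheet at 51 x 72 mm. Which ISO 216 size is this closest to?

A8 (52 × 74 mm)

Aspect ratio 72/51 ≈ 1.412 — close to the ISO √2 ≈ 1.414.
In the A-series (A0 area = 1 m²): A8 = 52 × 74 mm.
Off by 3 mm total — nearest standard size.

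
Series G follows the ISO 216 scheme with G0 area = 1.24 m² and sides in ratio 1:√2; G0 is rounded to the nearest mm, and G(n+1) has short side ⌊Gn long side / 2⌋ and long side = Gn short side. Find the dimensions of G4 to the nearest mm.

234 × 331 mm

Let G0's short side be w mm. w · w√2 = 1.24 m² = 1,240,000 mm², so w ≈ 936.4 mm and w√2 ≈ 1324.2 mm → G0 = 936 × 1324 mm.
G1: ⌊1324/2⌋ × 936 = 662 × 936 mm
G2: ⌊936/2⌋ × 662 = 468 × 662 mm
G3: ⌊662/2⌋ × 468 = 331 × 468 mm
G4: ⌊468/2⌋ × 331 = 234 × 331 mm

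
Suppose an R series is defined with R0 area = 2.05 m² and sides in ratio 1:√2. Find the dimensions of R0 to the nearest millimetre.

Let the short side be w mm. Then w · w√2 = 2.05 m² = 2,050,000 mm².
w² = 2,050,000/√2, so w ≈ 1204.0 mm; long side = w√2 ≈ 1702.7 mm.

1204 × 1703 mm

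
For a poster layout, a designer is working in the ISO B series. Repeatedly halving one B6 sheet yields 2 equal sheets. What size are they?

2 = 2^1, so 1 halving step.
B6 → B7 → … → B7 after 1 step.

B7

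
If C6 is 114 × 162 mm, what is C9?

40 × 57 mm

C7: ⌊162/2⌋ × 114 = 81 × 114 mm
C8: ⌊114/2⌋ × 81 = 57 × 81 mm
C9: ⌊81/2⌋ × 57 = 40 × 57 mm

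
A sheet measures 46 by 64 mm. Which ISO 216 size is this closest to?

B9 (44 × 62 mm)

Aspect ratio 64/46 ≈ 1.391 (ISO target is √2 ≈ 1.414).
In the B-series (B0 = 1000 × 1414 mm): B9 = 44 × 62 mm.
Off by 4 mm total — nearest standard size.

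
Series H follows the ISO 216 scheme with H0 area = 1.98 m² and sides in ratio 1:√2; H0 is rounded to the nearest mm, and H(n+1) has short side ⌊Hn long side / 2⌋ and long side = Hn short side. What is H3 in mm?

418 × 591 mm

Let H0's short side be w mm. w · w√2 = 1.98 m² = 1,980,000 mm², so w ≈ 1183.2 mm and w√2 ≈ 1673.4 mm → H0 = 1183 × 1673 mm.
H1: ⌊1673/2⌋ × 1183 = 836 × 1183 mm
H2: ⌊1183/2⌋ × 836 = 591 × 836 mm
H3: ⌊836/2⌋ × 591 = 418 × 591 mm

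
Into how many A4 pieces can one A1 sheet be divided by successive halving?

Each ISO step halves the sheet: 1 × A1 → 2 × A2 → 4 × A3 → 8 × A4
From A1 to A4 is 3 halving steps: 2^3 = 8.

8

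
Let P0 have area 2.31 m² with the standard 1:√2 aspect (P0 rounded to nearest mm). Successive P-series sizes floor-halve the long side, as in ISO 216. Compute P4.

319 × 451 mm

Let P0's short side be w mm. w · w√2 = 2.31 m² = 2,310,000 mm², so w ≈ 1278.1 mm and w√2 ≈ 1807.4 mm → P0 = 1278 × 1807 mm.
P1: ⌊1807/2⌋ × 1278 = 903 × 1278 mm
P2: ⌊1278/2⌋ × 903 = 639 × 903 mm
P3: ⌊903/2⌋ × 639 = 451 × 639 mm
P4: ⌊639/2⌋ × 451 = 319 × 451 mm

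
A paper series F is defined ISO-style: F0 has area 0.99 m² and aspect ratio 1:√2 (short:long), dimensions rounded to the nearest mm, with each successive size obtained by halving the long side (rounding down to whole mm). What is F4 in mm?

209 × 295 mm

Let F0's short side be w mm. w · w√2 = 0.99 m² = 990,000 mm², so w ≈ 836.7 mm and w√2 ≈ 1183.2 mm → F0 = 837 × 1183 mm.
F1: ⌊1183/2⌋ × 837 = 591 × 837 mm
F2: ⌊837/2⌋ × 591 = 418 × 591 mm
F3: ⌊591/2⌋ × 418 = 295 × 418 mm
F4: ⌊418/2⌋ × 295 = 209 × 295 mm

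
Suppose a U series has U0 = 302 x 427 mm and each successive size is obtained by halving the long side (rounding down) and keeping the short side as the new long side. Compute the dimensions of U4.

U1 = 213 × 302 mm (from U0 by 1 halving).
U2: ⌊302/2⌋ × 213 = 151 × 213 mm
U3: ⌊213/2⌋ × 151 = 106 × 151 mm
U4: ⌊151/2⌋ × 106 = 75 × 106 mm

75 × 106 mm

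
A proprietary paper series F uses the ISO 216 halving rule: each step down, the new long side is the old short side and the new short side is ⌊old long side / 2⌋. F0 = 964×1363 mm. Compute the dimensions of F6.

120 × 170 mm

F1: ⌊1363/2⌋ × 964 = 681 × 964 mm
F2: ⌊964/2⌋ × 681 = 482 × 681 mm
F3: ⌊681/2⌋ × 482 = 340 × 482 mm
F4: ⌊482/2⌋ × 340 = 241 × 340 mm
F5: ⌊340/2⌋ × 241 = 170 × 241 mm
F6: ⌊241/2⌋ × 170 = 120 × 170 mm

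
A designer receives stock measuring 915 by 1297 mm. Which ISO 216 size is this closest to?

Aspect ratio 1297/915 ≈ 1.417 — close to the ISO √2 ≈ 1.414.
In the C-series (envelope sizes, between A and B): C0 = 917 × 1297 mm.
Off by 2 mm total — nearest standard size.

C0 (917 × 1297 mm)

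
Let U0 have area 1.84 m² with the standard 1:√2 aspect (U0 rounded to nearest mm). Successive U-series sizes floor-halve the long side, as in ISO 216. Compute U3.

403 × 570 mm

Let U0's short side be w mm. w · w√2 = 1.84 m² = 1,840,000 mm², so w ≈ 1140.6 mm and w√2 ≈ 1613.1 mm → U0 = 1141 × 1613 mm.
U1: ⌊1613/2⌋ × 1141 = 806 × 1141 mm
U2: ⌊1141/2⌋ × 806 = 570 × 806 mm
U3: ⌊806/2⌋ × 570 = 403 × 570 mm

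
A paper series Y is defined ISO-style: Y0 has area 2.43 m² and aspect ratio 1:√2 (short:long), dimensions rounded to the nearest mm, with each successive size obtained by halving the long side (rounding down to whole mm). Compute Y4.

Let Y0's short side be w mm. w · w√2 = 2.43 m² = 2,430,000 mm², so w ≈ 1310.8 mm and w√2 ≈ 1853.8 mm → Y0 = 1311 × 1854 mm.
Y1: ⌊1854/2⌋ × 1311 = 927 × 1311 mm
Y2: ⌊1311/2⌋ × 927 = 655 × 927 mm
Y3: ⌊927/2⌋ × 655 = 463 × 655 mm
Y4: ⌊655/2⌋ × 463 = 327 × 463 mm

327 × 463 mm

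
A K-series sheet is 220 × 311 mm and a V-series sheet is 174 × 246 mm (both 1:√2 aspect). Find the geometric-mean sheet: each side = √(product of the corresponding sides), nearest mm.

Short side: √(220 · 174) = √38280 ≈ 195.7 → 196 mm
Long side: √(311 · 246) = √76506 ≈ 276.6 → 277 mm

196 × 277 mm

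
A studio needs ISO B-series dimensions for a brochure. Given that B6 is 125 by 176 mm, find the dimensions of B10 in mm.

31 × 44 mm

B7: ⌊176/2⌋ × 125 = 88 × 125 mm
B8: ⌊125/2⌋ × 88 = 62 × 88 mm
B9: ⌊88/2⌋ × 62 = 44 × 62 mm
B10: ⌊62/2⌋ × 44 = 31 × 44 mm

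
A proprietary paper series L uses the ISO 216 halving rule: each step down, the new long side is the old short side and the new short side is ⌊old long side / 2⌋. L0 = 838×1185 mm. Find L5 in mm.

148 × 209 mm

L1: ⌊1185/2⌋ × 838 = 592 × 838 mm
L2: ⌊838/2⌋ × 592 = 419 × 592 mm
L3: ⌊592/2⌋ × 419 = 296 × 419 mm
L4: ⌊419/2⌋ × 296 = 209 × 296 mm
L5: ⌊296/2⌋ × 209 = 148 × 209 mm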